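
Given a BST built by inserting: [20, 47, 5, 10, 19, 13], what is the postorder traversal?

Tree insertion order: [20, 47, 5, 10, 19, 13]
Tree (level-order array): [20, 5, 47, None, 10, None, None, None, 19, 13]
Postorder traversal: [13, 19, 10, 5, 47, 20]


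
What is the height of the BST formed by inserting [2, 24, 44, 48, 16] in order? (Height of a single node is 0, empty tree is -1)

Insertion order: [2, 24, 44, 48, 16]
Tree (level-order array): [2, None, 24, 16, 44, None, None, None, 48]
Compute height bottom-up (empty subtree = -1):
  height(16) = 1 + max(-1, -1) = 0
  height(48) = 1 + max(-1, -1) = 0
  height(44) = 1 + max(-1, 0) = 1
  height(24) = 1 + max(0, 1) = 2
  height(2) = 1 + max(-1, 2) = 3
Height = 3


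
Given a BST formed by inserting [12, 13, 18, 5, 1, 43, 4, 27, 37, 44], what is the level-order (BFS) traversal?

Tree insertion order: [12, 13, 18, 5, 1, 43, 4, 27, 37, 44]
Tree (level-order array): [12, 5, 13, 1, None, None, 18, None, 4, None, 43, None, None, 27, 44, None, 37]
BFS from the root, enqueuing left then right child of each popped node:
  queue [12] -> pop 12, enqueue [5, 13], visited so far: [12]
  queue [5, 13] -> pop 5, enqueue [1], visited so far: [12, 5]
  queue [13, 1] -> pop 13, enqueue [18], visited so far: [12, 5, 13]
  queue [1, 18] -> pop 1, enqueue [4], visited so far: [12, 5, 13, 1]
  queue [18, 4] -> pop 18, enqueue [43], visited so far: [12, 5, 13, 1, 18]
  queue [4, 43] -> pop 4, enqueue [none], visited so far: [12, 5, 13, 1, 18, 4]
  queue [43] -> pop 43, enqueue [27, 44], visited so far: [12, 5, 13, 1, 18, 4, 43]
  queue [27, 44] -> pop 27, enqueue [37], visited so far: [12, 5, 13, 1, 18, 4, 43, 27]
  queue [44, 37] -> pop 44, enqueue [none], visited so far: [12, 5, 13, 1, 18, 4, 43, 27, 44]
  queue [37] -> pop 37, enqueue [none], visited so far: [12, 5, 13, 1, 18, 4, 43, 27, 44, 37]
Result: [12, 5, 13, 1, 18, 4, 43, 27, 44, 37]


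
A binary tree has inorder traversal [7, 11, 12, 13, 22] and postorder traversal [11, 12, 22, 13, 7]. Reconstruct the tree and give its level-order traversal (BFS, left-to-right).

Inorder:   [7, 11, 12, 13, 22]
Postorder: [11, 12, 22, 13, 7]
Algorithm: postorder visits root last, so walk postorder right-to-left;
each value is the root of the current inorder slice — split it at that
value, recurse on the right subtree first, then the left.
Recursive splits:
  root=7; inorder splits into left=[], right=[11, 12, 13, 22]
  root=13; inorder splits into left=[11, 12], right=[22]
  root=22; inorder splits into left=[], right=[]
  root=12; inorder splits into left=[11], right=[]
  root=11; inorder splits into left=[], right=[]
Reconstructed level-order: [7, 13, 12, 22, 11]


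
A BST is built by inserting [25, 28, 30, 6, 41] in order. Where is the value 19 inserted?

Starting tree (level order): [25, 6, 28, None, None, None, 30, None, 41]
Insertion path: 25 -> 6
Result: insert 19 as right child of 6
Final tree (level order): [25, 6, 28, None, 19, None, 30, None, None, None, 41]


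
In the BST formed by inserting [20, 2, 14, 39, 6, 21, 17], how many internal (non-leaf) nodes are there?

Tree built from: [20, 2, 14, 39, 6, 21, 17]
Tree (level-order array): [20, 2, 39, None, 14, 21, None, 6, 17]
Rule: An internal node has at least one child.
Per-node child counts:
  node 20: 2 child(ren)
  node 2: 1 child(ren)
  node 14: 2 child(ren)
  node 6: 0 child(ren)
  node 17: 0 child(ren)
  node 39: 1 child(ren)
  node 21: 0 child(ren)
Matching nodes: [20, 2, 14, 39]
Count of internal (non-leaf) nodes: 4


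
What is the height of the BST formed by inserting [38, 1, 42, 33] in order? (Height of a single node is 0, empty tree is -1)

Insertion order: [38, 1, 42, 33]
Tree (level-order array): [38, 1, 42, None, 33]
Compute height bottom-up (empty subtree = -1):
  height(33) = 1 + max(-1, -1) = 0
  height(1) = 1 + max(-1, 0) = 1
  height(42) = 1 + max(-1, -1) = 0
  height(38) = 1 + max(1, 0) = 2
Height = 2


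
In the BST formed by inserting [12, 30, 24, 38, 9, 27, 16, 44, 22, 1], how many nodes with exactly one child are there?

Tree built from: [12, 30, 24, 38, 9, 27, 16, 44, 22, 1]
Tree (level-order array): [12, 9, 30, 1, None, 24, 38, None, None, 16, 27, None, 44, None, 22]
Rule: These are nodes with exactly 1 non-null child.
Per-node child counts:
  node 12: 2 child(ren)
  node 9: 1 child(ren)
  node 1: 0 child(ren)
  node 30: 2 child(ren)
  node 24: 2 child(ren)
  node 16: 1 child(ren)
  node 22: 0 child(ren)
  node 27: 0 child(ren)
  node 38: 1 child(ren)
  node 44: 0 child(ren)
Matching nodes: [9, 16, 38]
Count of nodes with exactly one child: 3


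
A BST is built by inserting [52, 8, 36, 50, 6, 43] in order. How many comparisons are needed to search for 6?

Search path for 6: 52 -> 8 -> 6
Found: True
Comparisons: 3


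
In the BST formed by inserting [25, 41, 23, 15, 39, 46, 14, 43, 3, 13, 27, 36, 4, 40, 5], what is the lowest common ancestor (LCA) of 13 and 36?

Tree insertion order: [25, 41, 23, 15, 39, 46, 14, 43, 3, 13, 27, 36, 4, 40, 5]
Tree (level-order array): [25, 23, 41, 15, None, 39, 46, 14, None, 27, 40, 43, None, 3, None, None, 36, None, None, None, None, None, 13, None, None, 4, None, None, 5]
In a BST, the LCA of p=13, q=36 is the first node v on the
root-to-leaf path with p <= v <= q (go left if both < v, right if both > v).
Walk from root:
  at 25: 13 <= 25 <= 36, this is the LCA
LCA = 25


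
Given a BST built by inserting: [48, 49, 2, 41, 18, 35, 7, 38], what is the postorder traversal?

Tree insertion order: [48, 49, 2, 41, 18, 35, 7, 38]
Tree (level-order array): [48, 2, 49, None, 41, None, None, 18, None, 7, 35, None, None, None, 38]
Postorder traversal: [7, 38, 35, 18, 41, 2, 49, 48]


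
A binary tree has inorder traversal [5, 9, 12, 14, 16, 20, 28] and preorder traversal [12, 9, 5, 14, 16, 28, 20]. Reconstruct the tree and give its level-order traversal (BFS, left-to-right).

Inorder:  [5, 9, 12, 14, 16, 20, 28]
Preorder: [12, 9, 5, 14, 16, 28, 20]
Algorithm: preorder visits root first, so consume preorder in order;
for each root, split the current inorder slice at that value into
left-subtree inorder and right-subtree inorder, then recurse.
Recursive splits:
  root=12; inorder splits into left=[5, 9], right=[14, 16, 20, 28]
  root=9; inorder splits into left=[5], right=[]
  root=5; inorder splits into left=[], right=[]
  root=14; inorder splits into left=[], right=[16, 20, 28]
  root=16; inorder splits into left=[], right=[20, 28]
  root=28; inorder splits into left=[20], right=[]
  root=20; inorder splits into left=[], right=[]
Reconstructed level-order: [12, 9, 14, 5, 16, 28, 20]


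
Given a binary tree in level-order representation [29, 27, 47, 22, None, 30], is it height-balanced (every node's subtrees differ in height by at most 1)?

Tree (level-order array): [29, 27, 47, 22, None, 30]
Definition: a tree is height-balanced if, at every node, |h(left) - h(right)| <= 1 (empty subtree has height -1).
Bottom-up per-node check:
  node 22: h_left=-1, h_right=-1, diff=0 [OK], height=0
  node 27: h_left=0, h_right=-1, diff=1 [OK], height=1
  node 30: h_left=-1, h_right=-1, diff=0 [OK], height=0
  node 47: h_left=0, h_right=-1, diff=1 [OK], height=1
  node 29: h_left=1, h_right=1, diff=0 [OK], height=2
All nodes satisfy the balance condition.
Result: Balanced


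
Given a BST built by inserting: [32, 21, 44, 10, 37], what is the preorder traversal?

Tree insertion order: [32, 21, 44, 10, 37]
Tree (level-order array): [32, 21, 44, 10, None, 37]
Preorder traversal: [32, 21, 10, 44, 37]


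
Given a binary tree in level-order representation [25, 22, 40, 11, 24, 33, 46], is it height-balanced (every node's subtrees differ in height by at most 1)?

Tree (level-order array): [25, 22, 40, 11, 24, 33, 46]
Definition: a tree is height-balanced if, at every node, |h(left) - h(right)| <= 1 (empty subtree has height -1).
Bottom-up per-node check:
  node 11: h_left=-1, h_right=-1, diff=0 [OK], height=0
  node 24: h_left=-1, h_right=-1, diff=0 [OK], height=0
  node 22: h_left=0, h_right=0, diff=0 [OK], height=1
  node 33: h_left=-1, h_right=-1, diff=0 [OK], height=0
  node 46: h_left=-1, h_right=-1, diff=0 [OK], height=0
  node 40: h_left=0, h_right=0, diff=0 [OK], height=1
  node 25: h_left=1, h_right=1, diff=0 [OK], height=2
All nodes satisfy the balance condition.
Result: Balanced


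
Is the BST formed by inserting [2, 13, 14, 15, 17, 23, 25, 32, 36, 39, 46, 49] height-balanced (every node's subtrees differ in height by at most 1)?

Tree (level-order array): [2, None, 13, None, 14, None, 15, None, 17, None, 23, None, 25, None, 32, None, 36, None, 39, None, 46, None, 49]
Definition: a tree is height-balanced if, at every node, |h(left) - h(right)| <= 1 (empty subtree has height -1).
Bottom-up per-node check:
  node 49: h_left=-1, h_right=-1, diff=0 [OK], height=0
  node 46: h_left=-1, h_right=0, diff=1 [OK], height=1
  node 39: h_left=-1, h_right=1, diff=2 [FAIL (|-1-1|=2 > 1)], height=2
  node 36: h_left=-1, h_right=2, diff=3 [FAIL (|-1-2|=3 > 1)], height=3
  node 32: h_left=-1, h_right=3, diff=4 [FAIL (|-1-3|=4 > 1)], height=4
  node 25: h_left=-1, h_right=4, diff=5 [FAIL (|-1-4|=5 > 1)], height=5
  node 23: h_left=-1, h_right=5, diff=6 [FAIL (|-1-5|=6 > 1)], height=6
  node 17: h_left=-1, h_right=6, diff=7 [FAIL (|-1-6|=7 > 1)], height=7
  node 15: h_left=-1, h_right=7, diff=8 [FAIL (|-1-7|=8 > 1)], height=8
  node 14: h_left=-1, h_right=8, diff=9 [FAIL (|-1-8|=9 > 1)], height=9
  node 13: h_left=-1, h_right=9, diff=10 [FAIL (|-1-9|=10 > 1)], height=10
  node 2: h_left=-1, h_right=10, diff=11 [FAIL (|-1-10|=11 > 1)], height=11
Node 39 violates the condition: |-1 - 1| = 2 > 1.
Result: Not balanced


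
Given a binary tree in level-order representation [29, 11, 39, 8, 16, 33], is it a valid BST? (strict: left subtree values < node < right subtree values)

Level-order array: [29, 11, 39, 8, 16, 33]
Validate using subtree bounds (lo, hi): at each node, require lo < value < hi,
then recurse left with hi=value and right with lo=value.
Preorder trace (stopping at first violation):
  at node 29 with bounds (-inf, +inf): OK
  at node 11 with bounds (-inf, 29): OK
  at node 8 with bounds (-inf, 11): OK
  at node 16 with bounds (11, 29): OK
  at node 39 with bounds (29, +inf): OK
  at node 33 with bounds (29, 39): OK
No violation found at any node.
Result: Valid BST


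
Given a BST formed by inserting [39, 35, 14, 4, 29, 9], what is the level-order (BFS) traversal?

Tree insertion order: [39, 35, 14, 4, 29, 9]
Tree (level-order array): [39, 35, None, 14, None, 4, 29, None, 9]
BFS from the root, enqueuing left then right child of each popped node:
  queue [39] -> pop 39, enqueue [35], visited so far: [39]
  queue [35] -> pop 35, enqueue [14], visited so far: [39, 35]
  queue [14] -> pop 14, enqueue [4, 29], visited so far: [39, 35, 14]
  queue [4, 29] -> pop 4, enqueue [9], visited so far: [39, 35, 14, 4]
  queue [29, 9] -> pop 29, enqueue [none], visited so far: [39, 35, 14, 4, 29]
  queue [9] -> pop 9, enqueue [none], visited so far: [39, 35, 14, 4, 29, 9]
Result: [39, 35, 14, 4, 29, 9]


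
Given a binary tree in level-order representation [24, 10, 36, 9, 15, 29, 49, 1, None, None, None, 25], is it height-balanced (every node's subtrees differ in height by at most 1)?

Tree (level-order array): [24, 10, 36, 9, 15, 29, 49, 1, None, None, None, 25]
Definition: a tree is height-balanced if, at every node, |h(left) - h(right)| <= 1 (empty subtree has height -1).
Bottom-up per-node check:
  node 1: h_left=-1, h_right=-1, diff=0 [OK], height=0
  node 9: h_left=0, h_right=-1, diff=1 [OK], height=1
  node 15: h_left=-1, h_right=-1, diff=0 [OK], height=0
  node 10: h_left=1, h_right=0, diff=1 [OK], height=2
  node 25: h_left=-1, h_right=-1, diff=0 [OK], height=0
  node 29: h_left=0, h_right=-1, diff=1 [OK], height=1
  node 49: h_left=-1, h_right=-1, diff=0 [OK], height=0
  node 36: h_left=1, h_right=0, diff=1 [OK], height=2
  node 24: h_left=2, h_right=2, diff=0 [OK], height=3
All nodes satisfy the balance condition.
Result: Balanced


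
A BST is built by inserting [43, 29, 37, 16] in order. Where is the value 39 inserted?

Starting tree (level order): [43, 29, None, 16, 37]
Insertion path: 43 -> 29 -> 37
Result: insert 39 as right child of 37
Final tree (level order): [43, 29, None, 16, 37, None, None, None, 39]


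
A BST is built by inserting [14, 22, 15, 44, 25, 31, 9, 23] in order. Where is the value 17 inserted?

Starting tree (level order): [14, 9, 22, None, None, 15, 44, None, None, 25, None, 23, 31]
Insertion path: 14 -> 22 -> 15
Result: insert 17 as right child of 15
Final tree (level order): [14, 9, 22, None, None, 15, 44, None, 17, 25, None, None, None, 23, 31]


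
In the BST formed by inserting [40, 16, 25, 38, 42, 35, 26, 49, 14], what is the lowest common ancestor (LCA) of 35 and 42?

Tree insertion order: [40, 16, 25, 38, 42, 35, 26, 49, 14]
Tree (level-order array): [40, 16, 42, 14, 25, None, 49, None, None, None, 38, None, None, 35, None, 26]
In a BST, the LCA of p=35, q=42 is the first node v on the
root-to-leaf path with p <= v <= q (go left if both < v, right if both > v).
Walk from root:
  at 40: 35 <= 40 <= 42, this is the LCA
LCA = 40


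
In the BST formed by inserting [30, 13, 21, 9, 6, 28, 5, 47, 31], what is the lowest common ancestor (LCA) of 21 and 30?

Tree insertion order: [30, 13, 21, 9, 6, 28, 5, 47, 31]
Tree (level-order array): [30, 13, 47, 9, 21, 31, None, 6, None, None, 28, None, None, 5]
In a BST, the LCA of p=21, q=30 is the first node v on the
root-to-leaf path with p <= v <= q (go left if both < v, right if both > v).
Walk from root:
  at 30: 21 <= 30 <= 30, this is the LCA
LCA = 30


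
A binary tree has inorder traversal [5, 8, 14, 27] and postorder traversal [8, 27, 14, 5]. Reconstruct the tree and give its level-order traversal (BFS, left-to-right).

Inorder:   [5, 8, 14, 27]
Postorder: [8, 27, 14, 5]
Algorithm: postorder visits root last, so walk postorder right-to-left;
each value is the root of the current inorder slice — split it at that
value, recurse on the right subtree first, then the left.
Recursive splits:
  root=5; inorder splits into left=[], right=[8, 14, 27]
  root=14; inorder splits into left=[8], right=[27]
  root=27; inorder splits into left=[], right=[]
  root=8; inorder splits into left=[], right=[]
Reconstructed level-order: [5, 14, 8, 27]


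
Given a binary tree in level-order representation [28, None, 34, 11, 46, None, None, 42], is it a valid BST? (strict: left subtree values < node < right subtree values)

Level-order array: [28, None, 34, 11, 46, None, None, 42]
Validate using subtree bounds (lo, hi): at each node, require lo < value < hi,
then recurse left with hi=value and right with lo=value.
Preorder trace (stopping at first violation):
  at node 28 with bounds (-inf, +inf): OK
  at node 34 with bounds (28, +inf): OK
  at node 11 with bounds (28, 34): VIOLATION
Node 11 violates its bound: not (28 < 11 < 34).
Result: Not a valid BST


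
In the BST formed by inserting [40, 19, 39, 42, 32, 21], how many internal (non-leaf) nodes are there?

Tree built from: [40, 19, 39, 42, 32, 21]
Tree (level-order array): [40, 19, 42, None, 39, None, None, 32, None, 21]
Rule: An internal node has at least one child.
Per-node child counts:
  node 40: 2 child(ren)
  node 19: 1 child(ren)
  node 39: 1 child(ren)
  node 32: 1 child(ren)
  node 21: 0 child(ren)
  node 42: 0 child(ren)
Matching nodes: [40, 19, 39, 32]
Count of internal (non-leaf) nodes: 4


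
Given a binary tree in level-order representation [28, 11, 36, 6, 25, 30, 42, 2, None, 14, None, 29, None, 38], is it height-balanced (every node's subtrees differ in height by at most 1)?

Tree (level-order array): [28, 11, 36, 6, 25, 30, 42, 2, None, 14, None, 29, None, 38]
Definition: a tree is height-balanced if, at every node, |h(left) - h(right)| <= 1 (empty subtree has height -1).
Bottom-up per-node check:
  node 2: h_left=-1, h_right=-1, diff=0 [OK], height=0
  node 6: h_left=0, h_right=-1, diff=1 [OK], height=1
  node 14: h_left=-1, h_right=-1, diff=0 [OK], height=0
  node 25: h_left=0, h_right=-1, diff=1 [OK], height=1
  node 11: h_left=1, h_right=1, diff=0 [OK], height=2
  node 29: h_left=-1, h_right=-1, diff=0 [OK], height=0
  node 30: h_left=0, h_right=-1, diff=1 [OK], height=1
  node 38: h_left=-1, h_right=-1, diff=0 [OK], height=0
  node 42: h_left=0, h_right=-1, diff=1 [OK], height=1
  node 36: h_left=1, h_right=1, diff=0 [OK], height=2
  node 28: h_left=2, h_right=2, diff=0 [OK], height=3
All nodes satisfy the balance condition.
Result: Balanced


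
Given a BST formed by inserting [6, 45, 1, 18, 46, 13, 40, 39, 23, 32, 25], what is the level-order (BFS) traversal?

Tree insertion order: [6, 45, 1, 18, 46, 13, 40, 39, 23, 32, 25]
Tree (level-order array): [6, 1, 45, None, None, 18, 46, 13, 40, None, None, None, None, 39, None, 23, None, None, 32, 25]
BFS from the root, enqueuing left then right child of each popped node:
  queue [6] -> pop 6, enqueue [1, 45], visited so far: [6]
  queue [1, 45] -> pop 1, enqueue [none], visited so far: [6, 1]
  queue [45] -> pop 45, enqueue [18, 46], visited so far: [6, 1, 45]
  queue [18, 46] -> pop 18, enqueue [13, 40], visited so far: [6, 1, 45, 18]
  queue [46, 13, 40] -> pop 46, enqueue [none], visited so far: [6, 1, 45, 18, 46]
  queue [13, 40] -> pop 13, enqueue [none], visited so far: [6, 1, 45, 18, 46, 13]
  queue [40] -> pop 40, enqueue [39], visited so far: [6, 1, 45, 18, 46, 13, 40]
  queue [39] -> pop 39, enqueue [23], visited so far: [6, 1, 45, 18, 46, 13, 40, 39]
  queue [23] -> pop 23, enqueue [32], visited so far: [6, 1, 45, 18, 46, 13, 40, 39, 23]
  queue [32] -> pop 32, enqueue [25], visited so far: [6, 1, 45, 18, 46, 13, 40, 39, 23, 32]
  queue [25] -> pop 25, enqueue [none], visited so far: [6, 1, 45, 18, 46, 13, 40, 39, 23, 32, 25]
Result: [6, 1, 45, 18, 46, 13, 40, 39, 23, 32, 25]


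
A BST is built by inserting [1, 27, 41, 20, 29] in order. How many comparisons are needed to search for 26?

Search path for 26: 1 -> 27 -> 20
Found: False
Comparisons: 3


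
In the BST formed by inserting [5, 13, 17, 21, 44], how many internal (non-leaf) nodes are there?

Tree built from: [5, 13, 17, 21, 44]
Tree (level-order array): [5, None, 13, None, 17, None, 21, None, 44]
Rule: An internal node has at least one child.
Per-node child counts:
  node 5: 1 child(ren)
  node 13: 1 child(ren)
  node 17: 1 child(ren)
  node 21: 1 child(ren)
  node 44: 0 child(ren)
Matching nodes: [5, 13, 17, 21]
Count of internal (non-leaf) nodes: 4


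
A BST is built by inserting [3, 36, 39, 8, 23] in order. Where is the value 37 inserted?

Starting tree (level order): [3, None, 36, 8, 39, None, 23]
Insertion path: 3 -> 36 -> 39
Result: insert 37 as left child of 39
Final tree (level order): [3, None, 36, 8, 39, None, 23, 37]


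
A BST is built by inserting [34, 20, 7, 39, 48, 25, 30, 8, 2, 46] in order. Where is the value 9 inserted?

Starting tree (level order): [34, 20, 39, 7, 25, None, 48, 2, 8, None, 30, 46]
Insertion path: 34 -> 20 -> 7 -> 8
Result: insert 9 as right child of 8
Final tree (level order): [34, 20, 39, 7, 25, None, 48, 2, 8, None, 30, 46, None, None, None, None, 9]


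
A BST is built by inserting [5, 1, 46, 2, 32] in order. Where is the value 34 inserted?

Starting tree (level order): [5, 1, 46, None, 2, 32]
Insertion path: 5 -> 46 -> 32
Result: insert 34 as right child of 32
Final tree (level order): [5, 1, 46, None, 2, 32, None, None, None, None, 34]


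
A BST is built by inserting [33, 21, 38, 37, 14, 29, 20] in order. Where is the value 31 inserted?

Starting tree (level order): [33, 21, 38, 14, 29, 37, None, None, 20]
Insertion path: 33 -> 21 -> 29
Result: insert 31 as right child of 29
Final tree (level order): [33, 21, 38, 14, 29, 37, None, None, 20, None, 31]


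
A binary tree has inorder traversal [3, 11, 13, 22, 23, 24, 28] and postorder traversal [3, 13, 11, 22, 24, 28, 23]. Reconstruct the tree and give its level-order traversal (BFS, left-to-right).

Inorder:   [3, 11, 13, 22, 23, 24, 28]
Postorder: [3, 13, 11, 22, 24, 28, 23]
Algorithm: postorder visits root last, so walk postorder right-to-left;
each value is the root of the current inorder slice — split it at that
value, recurse on the right subtree first, then the left.
Recursive splits:
  root=23; inorder splits into left=[3, 11, 13, 22], right=[24, 28]
  root=28; inorder splits into left=[24], right=[]
  root=24; inorder splits into left=[], right=[]
  root=22; inorder splits into left=[3, 11, 13], right=[]
  root=11; inorder splits into left=[3], right=[13]
  root=13; inorder splits into left=[], right=[]
  root=3; inorder splits into left=[], right=[]
Reconstructed level-order: [23, 22, 28, 11, 24, 3, 13]


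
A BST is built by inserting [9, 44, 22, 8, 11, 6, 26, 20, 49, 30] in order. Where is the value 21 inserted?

Starting tree (level order): [9, 8, 44, 6, None, 22, 49, None, None, 11, 26, None, None, None, 20, None, 30]
Insertion path: 9 -> 44 -> 22 -> 11 -> 20
Result: insert 21 as right child of 20
Final tree (level order): [9, 8, 44, 6, None, 22, 49, None, None, 11, 26, None, None, None, 20, None, 30, None, 21]


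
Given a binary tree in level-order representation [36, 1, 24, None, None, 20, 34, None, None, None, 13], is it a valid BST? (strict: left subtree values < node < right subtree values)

Level-order array: [36, 1, 24, None, None, 20, 34, None, None, None, 13]
Validate using subtree bounds (lo, hi): at each node, require lo < value < hi,
then recurse left with hi=value and right with lo=value.
Preorder trace (stopping at first violation):
  at node 36 with bounds (-inf, +inf): OK
  at node 1 with bounds (-inf, 36): OK
  at node 24 with bounds (36, +inf): VIOLATION
Node 24 violates its bound: not (36 < 24 < +inf).
Result: Not a valid BST


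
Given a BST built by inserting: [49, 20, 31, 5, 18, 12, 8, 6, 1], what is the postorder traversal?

Tree insertion order: [49, 20, 31, 5, 18, 12, 8, 6, 1]
Tree (level-order array): [49, 20, None, 5, 31, 1, 18, None, None, None, None, 12, None, 8, None, 6]
Postorder traversal: [1, 6, 8, 12, 18, 5, 31, 20, 49]


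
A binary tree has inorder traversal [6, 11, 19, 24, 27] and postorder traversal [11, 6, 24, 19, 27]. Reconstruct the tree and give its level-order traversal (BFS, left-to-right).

Inorder:   [6, 11, 19, 24, 27]
Postorder: [11, 6, 24, 19, 27]
Algorithm: postorder visits root last, so walk postorder right-to-left;
each value is the root of the current inorder slice — split it at that
value, recurse on the right subtree first, then the left.
Recursive splits:
  root=27; inorder splits into left=[6, 11, 19, 24], right=[]
  root=19; inorder splits into left=[6, 11], right=[24]
  root=24; inorder splits into left=[], right=[]
  root=6; inorder splits into left=[], right=[11]
  root=11; inorder splits into left=[], right=[]
Reconstructed level-order: [27, 19, 6, 24, 11]


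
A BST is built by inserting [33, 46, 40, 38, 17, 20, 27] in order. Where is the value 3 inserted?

Starting tree (level order): [33, 17, 46, None, 20, 40, None, None, 27, 38]
Insertion path: 33 -> 17
Result: insert 3 as left child of 17
Final tree (level order): [33, 17, 46, 3, 20, 40, None, None, None, None, 27, 38]


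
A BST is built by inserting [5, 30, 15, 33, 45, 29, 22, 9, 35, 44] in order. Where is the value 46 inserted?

Starting tree (level order): [5, None, 30, 15, 33, 9, 29, None, 45, None, None, 22, None, 35, None, None, None, None, 44]
Insertion path: 5 -> 30 -> 33 -> 45
Result: insert 46 as right child of 45
Final tree (level order): [5, None, 30, 15, 33, 9, 29, None, 45, None, None, 22, None, 35, 46, None, None, None, 44]


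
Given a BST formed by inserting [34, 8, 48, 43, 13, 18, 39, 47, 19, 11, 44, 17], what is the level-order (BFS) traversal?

Tree insertion order: [34, 8, 48, 43, 13, 18, 39, 47, 19, 11, 44, 17]
Tree (level-order array): [34, 8, 48, None, 13, 43, None, 11, 18, 39, 47, None, None, 17, 19, None, None, 44]
BFS from the root, enqueuing left then right child of each popped node:
  queue [34] -> pop 34, enqueue [8, 48], visited so far: [34]
  queue [8, 48] -> pop 8, enqueue [13], visited so far: [34, 8]
  queue [48, 13] -> pop 48, enqueue [43], visited so far: [34, 8, 48]
  queue [13, 43] -> pop 13, enqueue [11, 18], visited so far: [34, 8, 48, 13]
  queue [43, 11, 18] -> pop 43, enqueue [39, 47], visited so far: [34, 8, 48, 13, 43]
  queue [11, 18, 39, 47] -> pop 11, enqueue [none], visited so far: [34, 8, 48, 13, 43, 11]
  queue [18, 39, 47] -> pop 18, enqueue [17, 19], visited so far: [34, 8, 48, 13, 43, 11, 18]
  queue [39, 47, 17, 19] -> pop 39, enqueue [none], visited so far: [34, 8, 48, 13, 43, 11, 18, 39]
  queue [47, 17, 19] -> pop 47, enqueue [44], visited so far: [34, 8, 48, 13, 43, 11, 18, 39, 47]
  queue [17, 19, 44] -> pop 17, enqueue [none], visited so far: [34, 8, 48, 13, 43, 11, 18, 39, 47, 17]
  queue [19, 44] -> pop 19, enqueue [none], visited so far: [34, 8, 48, 13, 43, 11, 18, 39, 47, 17, 19]
  queue [44] -> pop 44, enqueue [none], visited so far: [34, 8, 48, 13, 43, 11, 18, 39, 47, 17, 19, 44]
Result: [34, 8, 48, 13, 43, 11, 18, 39, 47, 17, 19, 44]


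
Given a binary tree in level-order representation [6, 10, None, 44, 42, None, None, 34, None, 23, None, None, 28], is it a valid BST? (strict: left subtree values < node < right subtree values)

Level-order array: [6, 10, None, 44, 42, None, None, 34, None, 23, None, None, 28]
Validate using subtree bounds (lo, hi): at each node, require lo < value < hi,
then recurse left with hi=value and right with lo=value.
Preorder trace (stopping at first violation):
  at node 6 with bounds (-inf, +inf): OK
  at node 10 with bounds (-inf, 6): VIOLATION
Node 10 violates its bound: not (-inf < 10 < 6).
Result: Not a valid BST


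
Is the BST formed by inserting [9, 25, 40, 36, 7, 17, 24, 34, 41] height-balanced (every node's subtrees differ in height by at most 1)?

Tree (level-order array): [9, 7, 25, None, None, 17, 40, None, 24, 36, 41, None, None, 34]
Definition: a tree is height-balanced if, at every node, |h(left) - h(right)| <= 1 (empty subtree has height -1).
Bottom-up per-node check:
  node 7: h_left=-1, h_right=-1, diff=0 [OK], height=0
  node 24: h_left=-1, h_right=-1, diff=0 [OK], height=0
  node 17: h_left=-1, h_right=0, diff=1 [OK], height=1
  node 34: h_left=-1, h_right=-1, diff=0 [OK], height=0
  node 36: h_left=0, h_right=-1, diff=1 [OK], height=1
  node 41: h_left=-1, h_right=-1, diff=0 [OK], height=0
  node 40: h_left=1, h_right=0, diff=1 [OK], height=2
  node 25: h_left=1, h_right=2, diff=1 [OK], height=3
  node 9: h_left=0, h_right=3, diff=3 [FAIL (|0-3|=3 > 1)], height=4
Node 9 violates the condition: |0 - 3| = 3 > 1.
Result: Not balanced


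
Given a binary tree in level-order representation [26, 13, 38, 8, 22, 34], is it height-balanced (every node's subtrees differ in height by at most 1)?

Tree (level-order array): [26, 13, 38, 8, 22, 34]
Definition: a tree is height-balanced if, at every node, |h(left) - h(right)| <= 1 (empty subtree has height -1).
Bottom-up per-node check:
  node 8: h_left=-1, h_right=-1, diff=0 [OK], height=0
  node 22: h_left=-1, h_right=-1, diff=0 [OK], height=0
  node 13: h_left=0, h_right=0, diff=0 [OK], height=1
  node 34: h_left=-1, h_right=-1, diff=0 [OK], height=0
  node 38: h_left=0, h_right=-1, diff=1 [OK], height=1
  node 26: h_left=1, h_right=1, diff=0 [OK], height=2
All nodes satisfy the balance condition.
Result: Balanced


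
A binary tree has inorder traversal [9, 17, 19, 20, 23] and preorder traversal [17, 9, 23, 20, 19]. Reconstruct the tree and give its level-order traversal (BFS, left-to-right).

Inorder:  [9, 17, 19, 20, 23]
Preorder: [17, 9, 23, 20, 19]
Algorithm: preorder visits root first, so consume preorder in order;
for each root, split the current inorder slice at that value into
left-subtree inorder and right-subtree inorder, then recurse.
Recursive splits:
  root=17; inorder splits into left=[9], right=[19, 20, 23]
  root=9; inorder splits into left=[], right=[]
  root=23; inorder splits into left=[19, 20], right=[]
  root=20; inorder splits into left=[19], right=[]
  root=19; inorder splits into left=[], right=[]
Reconstructed level-order: [17, 9, 23, 20, 19]


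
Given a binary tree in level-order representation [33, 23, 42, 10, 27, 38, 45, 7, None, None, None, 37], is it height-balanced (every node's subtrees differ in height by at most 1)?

Tree (level-order array): [33, 23, 42, 10, 27, 38, 45, 7, None, None, None, 37]
Definition: a tree is height-balanced if, at every node, |h(left) - h(right)| <= 1 (empty subtree has height -1).
Bottom-up per-node check:
  node 7: h_left=-1, h_right=-1, diff=0 [OK], height=0
  node 10: h_left=0, h_right=-1, diff=1 [OK], height=1
  node 27: h_left=-1, h_right=-1, diff=0 [OK], height=0
  node 23: h_left=1, h_right=0, diff=1 [OK], height=2
  node 37: h_left=-1, h_right=-1, diff=0 [OK], height=0
  node 38: h_left=0, h_right=-1, diff=1 [OK], height=1
  node 45: h_left=-1, h_right=-1, diff=0 [OK], height=0
  node 42: h_left=1, h_right=0, diff=1 [OK], height=2
  node 33: h_left=2, h_right=2, diff=0 [OK], height=3
All nodes satisfy the balance condition.
Result: Balanced


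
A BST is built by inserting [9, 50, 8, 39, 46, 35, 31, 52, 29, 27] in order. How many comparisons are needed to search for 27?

Search path for 27: 9 -> 50 -> 39 -> 35 -> 31 -> 29 -> 27
Found: True
Comparisons: 7


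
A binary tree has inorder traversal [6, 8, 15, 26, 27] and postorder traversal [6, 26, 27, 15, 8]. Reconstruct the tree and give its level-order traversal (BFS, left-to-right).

Inorder:   [6, 8, 15, 26, 27]
Postorder: [6, 26, 27, 15, 8]
Algorithm: postorder visits root last, so walk postorder right-to-left;
each value is the root of the current inorder slice — split it at that
value, recurse on the right subtree first, then the left.
Recursive splits:
  root=8; inorder splits into left=[6], right=[15, 26, 27]
  root=15; inorder splits into left=[], right=[26, 27]
  root=27; inorder splits into left=[26], right=[]
  root=26; inorder splits into left=[], right=[]
  root=6; inorder splits into left=[], right=[]
Reconstructed level-order: [8, 6, 15, 27, 26]


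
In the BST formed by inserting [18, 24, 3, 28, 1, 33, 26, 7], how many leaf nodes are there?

Tree built from: [18, 24, 3, 28, 1, 33, 26, 7]
Tree (level-order array): [18, 3, 24, 1, 7, None, 28, None, None, None, None, 26, 33]
Rule: A leaf has 0 children.
Per-node child counts:
  node 18: 2 child(ren)
  node 3: 2 child(ren)
  node 1: 0 child(ren)
  node 7: 0 child(ren)
  node 24: 1 child(ren)
  node 28: 2 child(ren)
  node 26: 0 child(ren)
  node 33: 0 child(ren)
Matching nodes: [1, 7, 26, 33]
Count of leaf nodes: 4


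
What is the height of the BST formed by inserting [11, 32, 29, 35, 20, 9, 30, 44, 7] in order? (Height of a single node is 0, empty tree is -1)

Insertion order: [11, 32, 29, 35, 20, 9, 30, 44, 7]
Tree (level-order array): [11, 9, 32, 7, None, 29, 35, None, None, 20, 30, None, 44]
Compute height bottom-up (empty subtree = -1):
  height(7) = 1 + max(-1, -1) = 0
  height(9) = 1 + max(0, -1) = 1
  height(20) = 1 + max(-1, -1) = 0
  height(30) = 1 + max(-1, -1) = 0
  height(29) = 1 + max(0, 0) = 1
  height(44) = 1 + max(-1, -1) = 0
  height(35) = 1 + max(-1, 0) = 1
  height(32) = 1 + max(1, 1) = 2
  height(11) = 1 + max(1, 2) = 3
Height = 3


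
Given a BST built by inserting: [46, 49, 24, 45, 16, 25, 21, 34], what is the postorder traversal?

Tree insertion order: [46, 49, 24, 45, 16, 25, 21, 34]
Tree (level-order array): [46, 24, 49, 16, 45, None, None, None, 21, 25, None, None, None, None, 34]
Postorder traversal: [21, 16, 34, 25, 45, 24, 49, 46]


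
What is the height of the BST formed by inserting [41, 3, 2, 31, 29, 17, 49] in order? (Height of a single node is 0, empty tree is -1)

Insertion order: [41, 3, 2, 31, 29, 17, 49]
Tree (level-order array): [41, 3, 49, 2, 31, None, None, None, None, 29, None, 17]
Compute height bottom-up (empty subtree = -1):
  height(2) = 1 + max(-1, -1) = 0
  height(17) = 1 + max(-1, -1) = 0
  height(29) = 1 + max(0, -1) = 1
  height(31) = 1 + max(1, -1) = 2
  height(3) = 1 + max(0, 2) = 3
  height(49) = 1 + max(-1, -1) = 0
  height(41) = 1 + max(3, 0) = 4
Height = 4


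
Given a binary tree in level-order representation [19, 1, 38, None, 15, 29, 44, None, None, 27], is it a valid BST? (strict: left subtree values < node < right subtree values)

Level-order array: [19, 1, 38, None, 15, 29, 44, None, None, 27]
Validate using subtree bounds (lo, hi): at each node, require lo < value < hi,
then recurse left with hi=value and right with lo=value.
Preorder trace (stopping at first violation):
  at node 19 with bounds (-inf, +inf): OK
  at node 1 with bounds (-inf, 19): OK
  at node 15 with bounds (1, 19): OK
  at node 38 with bounds (19, +inf): OK
  at node 29 with bounds (19, 38): OK
  at node 27 with bounds (19, 29): OK
  at node 44 with bounds (38, +inf): OK
No violation found at any node.
Result: Valid BST


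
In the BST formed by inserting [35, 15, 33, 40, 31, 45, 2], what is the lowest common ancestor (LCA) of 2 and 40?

Tree insertion order: [35, 15, 33, 40, 31, 45, 2]
Tree (level-order array): [35, 15, 40, 2, 33, None, 45, None, None, 31]
In a BST, the LCA of p=2, q=40 is the first node v on the
root-to-leaf path with p <= v <= q (go left if both < v, right if both > v).
Walk from root:
  at 35: 2 <= 35 <= 40, this is the LCA
LCA = 35


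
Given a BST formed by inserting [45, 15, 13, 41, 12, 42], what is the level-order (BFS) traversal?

Tree insertion order: [45, 15, 13, 41, 12, 42]
Tree (level-order array): [45, 15, None, 13, 41, 12, None, None, 42]
BFS from the root, enqueuing left then right child of each popped node:
  queue [45] -> pop 45, enqueue [15], visited so far: [45]
  queue [15] -> pop 15, enqueue [13, 41], visited so far: [45, 15]
  queue [13, 41] -> pop 13, enqueue [12], visited so far: [45, 15, 13]
  queue [41, 12] -> pop 41, enqueue [42], visited so far: [45, 15, 13, 41]
  queue [12, 42] -> pop 12, enqueue [none], visited so far: [45, 15, 13, 41, 12]
  queue [42] -> pop 42, enqueue [none], visited so far: [45, 15, 13, 41, 12, 42]
Result: [45, 15, 13, 41, 12, 42]


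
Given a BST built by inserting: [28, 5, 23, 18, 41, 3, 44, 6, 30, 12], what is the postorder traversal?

Tree insertion order: [28, 5, 23, 18, 41, 3, 44, 6, 30, 12]
Tree (level-order array): [28, 5, 41, 3, 23, 30, 44, None, None, 18, None, None, None, None, None, 6, None, None, 12]
Postorder traversal: [3, 12, 6, 18, 23, 5, 30, 44, 41, 28]


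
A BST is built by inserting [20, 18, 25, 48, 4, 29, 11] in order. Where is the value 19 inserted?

Starting tree (level order): [20, 18, 25, 4, None, None, 48, None, 11, 29]
Insertion path: 20 -> 18
Result: insert 19 as right child of 18
Final tree (level order): [20, 18, 25, 4, 19, None, 48, None, 11, None, None, 29]


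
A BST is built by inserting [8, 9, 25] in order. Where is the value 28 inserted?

Starting tree (level order): [8, None, 9, None, 25]
Insertion path: 8 -> 9 -> 25
Result: insert 28 as right child of 25
Final tree (level order): [8, None, 9, None, 25, None, 28]


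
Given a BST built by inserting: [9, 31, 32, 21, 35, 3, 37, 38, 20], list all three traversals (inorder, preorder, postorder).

Tree insertion order: [9, 31, 32, 21, 35, 3, 37, 38, 20]
Tree (level-order array): [9, 3, 31, None, None, 21, 32, 20, None, None, 35, None, None, None, 37, None, 38]
Inorder (L, root, R): [3, 9, 20, 21, 31, 32, 35, 37, 38]
Preorder (root, L, R): [9, 3, 31, 21, 20, 32, 35, 37, 38]
Postorder (L, R, root): [3, 20, 21, 38, 37, 35, 32, 31, 9]


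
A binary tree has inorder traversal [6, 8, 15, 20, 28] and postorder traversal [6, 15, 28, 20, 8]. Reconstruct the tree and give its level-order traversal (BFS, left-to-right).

Inorder:   [6, 8, 15, 20, 28]
Postorder: [6, 15, 28, 20, 8]
Algorithm: postorder visits root last, so walk postorder right-to-left;
each value is the root of the current inorder slice — split it at that
value, recurse on the right subtree first, then the left.
Recursive splits:
  root=8; inorder splits into left=[6], right=[15, 20, 28]
  root=20; inorder splits into left=[15], right=[28]
  root=28; inorder splits into left=[], right=[]
  root=15; inorder splits into left=[], right=[]
  root=6; inorder splits into left=[], right=[]
Reconstructed level-order: [8, 6, 20, 15, 28]


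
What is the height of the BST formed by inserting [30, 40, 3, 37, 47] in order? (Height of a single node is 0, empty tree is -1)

Insertion order: [30, 40, 3, 37, 47]
Tree (level-order array): [30, 3, 40, None, None, 37, 47]
Compute height bottom-up (empty subtree = -1):
  height(3) = 1 + max(-1, -1) = 0
  height(37) = 1 + max(-1, -1) = 0
  height(47) = 1 + max(-1, -1) = 0
  height(40) = 1 + max(0, 0) = 1
  height(30) = 1 + max(0, 1) = 2
Height = 2


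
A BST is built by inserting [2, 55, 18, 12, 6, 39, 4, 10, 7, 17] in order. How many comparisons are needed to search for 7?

Search path for 7: 2 -> 55 -> 18 -> 12 -> 6 -> 10 -> 7
Found: True
Comparisons: 7


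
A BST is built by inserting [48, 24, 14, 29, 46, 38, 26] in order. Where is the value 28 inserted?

Starting tree (level order): [48, 24, None, 14, 29, None, None, 26, 46, None, None, 38]
Insertion path: 48 -> 24 -> 29 -> 26
Result: insert 28 as right child of 26
Final tree (level order): [48, 24, None, 14, 29, None, None, 26, 46, None, 28, 38]


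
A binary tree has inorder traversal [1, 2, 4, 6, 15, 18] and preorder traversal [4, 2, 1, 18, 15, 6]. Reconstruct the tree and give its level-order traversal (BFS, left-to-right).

Inorder:  [1, 2, 4, 6, 15, 18]
Preorder: [4, 2, 1, 18, 15, 6]
Algorithm: preorder visits root first, so consume preorder in order;
for each root, split the current inorder slice at that value into
left-subtree inorder and right-subtree inorder, then recurse.
Recursive splits:
  root=4; inorder splits into left=[1, 2], right=[6, 15, 18]
  root=2; inorder splits into left=[1], right=[]
  root=1; inorder splits into left=[], right=[]
  root=18; inorder splits into left=[6, 15], right=[]
  root=15; inorder splits into left=[6], right=[]
  root=6; inorder splits into left=[], right=[]
Reconstructed level-order: [4, 2, 18, 1, 15, 6]


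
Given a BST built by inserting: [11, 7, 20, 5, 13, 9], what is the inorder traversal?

Tree insertion order: [11, 7, 20, 5, 13, 9]
Tree (level-order array): [11, 7, 20, 5, 9, 13]
Inorder traversal: [5, 7, 9, 11, 13, 20]


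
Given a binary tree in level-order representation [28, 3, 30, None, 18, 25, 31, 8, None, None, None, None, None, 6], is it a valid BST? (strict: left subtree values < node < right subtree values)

Level-order array: [28, 3, 30, None, 18, 25, 31, 8, None, None, None, None, None, 6]
Validate using subtree bounds (lo, hi): at each node, require lo < value < hi,
then recurse left with hi=value and right with lo=value.
Preorder trace (stopping at first violation):
  at node 28 with bounds (-inf, +inf): OK
  at node 3 with bounds (-inf, 28): OK
  at node 18 with bounds (3, 28): OK
  at node 8 with bounds (3, 18): OK
  at node 6 with bounds (3, 8): OK
  at node 30 with bounds (28, +inf): OK
  at node 25 with bounds (28, 30): VIOLATION
Node 25 violates its bound: not (28 < 25 < 30).
Result: Not a valid BST


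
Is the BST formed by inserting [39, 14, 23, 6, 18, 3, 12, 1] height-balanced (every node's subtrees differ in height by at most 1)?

Tree (level-order array): [39, 14, None, 6, 23, 3, 12, 18, None, 1]
Definition: a tree is height-balanced if, at every node, |h(left) - h(right)| <= 1 (empty subtree has height -1).
Bottom-up per-node check:
  node 1: h_left=-1, h_right=-1, diff=0 [OK], height=0
  node 3: h_left=0, h_right=-1, diff=1 [OK], height=1
  node 12: h_left=-1, h_right=-1, diff=0 [OK], height=0
  node 6: h_left=1, h_right=0, diff=1 [OK], height=2
  node 18: h_left=-1, h_right=-1, diff=0 [OK], height=0
  node 23: h_left=0, h_right=-1, diff=1 [OK], height=1
  node 14: h_left=2, h_right=1, diff=1 [OK], height=3
  node 39: h_left=3, h_right=-1, diff=4 [FAIL (|3--1|=4 > 1)], height=4
Node 39 violates the condition: |3 - -1| = 4 > 1.
Result: Not balanced
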